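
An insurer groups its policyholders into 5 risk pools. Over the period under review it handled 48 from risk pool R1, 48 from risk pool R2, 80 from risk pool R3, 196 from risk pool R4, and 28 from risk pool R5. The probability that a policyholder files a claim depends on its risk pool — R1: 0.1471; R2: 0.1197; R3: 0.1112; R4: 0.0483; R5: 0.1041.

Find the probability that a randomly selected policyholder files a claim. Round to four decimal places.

Total: 48 + 48 + 80 + 196 + 28 = 400.
P(R1) = 48/400 = 0.12. P(R2) = 48/400 = 0.12. P(R3) = 80/400 = 0.2. P(R4) = 196/400 = 0.49. P(R5) = 28/400 = 0.07.
P(C) = P(C|R1)·P(R1) + P(C|R2)·P(R2) + P(C|R3)·P(R3) + P(C|R4)·P(R4) + P(C|R5)·P(R5)
      = 0.1471·0.12 + 0.1197·0.12 + 0.1112·0.2 + 0.0483·0.49 + 0.1041·0.07
      = 0.017652 + 0.014364 + 0.02224 + 0.023667 + 0.007287 = 0.08521

P(C) ≈ 0.0852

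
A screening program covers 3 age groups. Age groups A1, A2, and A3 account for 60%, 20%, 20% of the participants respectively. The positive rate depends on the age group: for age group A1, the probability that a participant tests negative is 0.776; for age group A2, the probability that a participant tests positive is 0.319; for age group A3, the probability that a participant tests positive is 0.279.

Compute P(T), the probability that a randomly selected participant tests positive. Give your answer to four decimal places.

P(T|A1) = 1 − 0.776 = 0.224.
P(T) = P(T|A1)·P(A1) + P(T|A2)·P(A2) + P(T|A3)·P(A3)
      = 0.224·0.6 + 0.319·0.2 + 0.279·0.2
      = 0.1344 + 0.0638 + 0.0558 = 0.254

P(T) ≈ 0.2540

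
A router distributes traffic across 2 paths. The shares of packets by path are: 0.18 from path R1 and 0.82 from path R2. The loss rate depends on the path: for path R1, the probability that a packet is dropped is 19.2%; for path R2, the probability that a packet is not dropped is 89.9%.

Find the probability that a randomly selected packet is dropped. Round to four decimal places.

0.1174

P(L|R2) = 1 − 0.899 = 0.101.
P(L) = P(L|R1)·P(R1) + P(L|R2)·P(R2)
      = 0.192·0.18 + 0.101·0.82
      = 0.03456 + 0.08282 = 0.11738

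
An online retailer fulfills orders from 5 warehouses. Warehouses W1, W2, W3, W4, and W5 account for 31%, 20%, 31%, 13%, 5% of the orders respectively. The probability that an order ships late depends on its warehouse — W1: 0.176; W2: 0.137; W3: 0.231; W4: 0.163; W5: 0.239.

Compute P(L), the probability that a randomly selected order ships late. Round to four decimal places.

P(L) = P(L|W1)·P(W1) + P(L|W2)·P(W2) + P(L|W3)·P(W3) + P(L|W4)·P(W4) + P(L|W5)·P(W5)
      = 0.176·0.31 + 0.137·0.2 + 0.231·0.31 + 0.163·0.13 + 0.239·0.05
      = 0.05456 + 0.0274 + 0.07161 + 0.02119 + 0.01195 = 0.18671

P(L) ≈ 0.1867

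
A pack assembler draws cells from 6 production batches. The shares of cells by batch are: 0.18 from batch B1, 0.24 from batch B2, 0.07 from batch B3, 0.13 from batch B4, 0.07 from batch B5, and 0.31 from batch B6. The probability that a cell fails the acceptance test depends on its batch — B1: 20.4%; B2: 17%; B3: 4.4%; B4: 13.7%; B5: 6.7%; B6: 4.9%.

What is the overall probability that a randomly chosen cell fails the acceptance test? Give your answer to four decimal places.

By the law of total probability,
P(F) = P(F|B1)·P(B1) + P(F|B2)·P(B2) + P(F|B3)·P(B3) + P(F|B4)·P(B4) + P(F|B5)·P(B5) + P(F|B6)·P(B6)
      = 0.204·0.18 + 0.17·0.24 + 0.044·0.07 + 0.137·0.13 + 0.067·0.07 + 0.049·0.31
      = 0.03672 + 0.0408 + 0.00308 + 0.01781 + 0.00469 + 0.01519 = 0.11829

P(F) ≈ 0.1183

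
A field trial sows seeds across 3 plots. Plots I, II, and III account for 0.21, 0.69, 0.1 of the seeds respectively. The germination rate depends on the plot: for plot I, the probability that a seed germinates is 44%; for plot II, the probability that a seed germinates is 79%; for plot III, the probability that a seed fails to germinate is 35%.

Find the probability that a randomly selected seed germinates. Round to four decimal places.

P(G) ≈ 0.7025

P(G|III) = 1 − 0.35 = 0.65.
P(G) = P(G|I)·P(I) + P(G|II)·P(II) + P(G|III)·P(III)
      = 0.44·0.21 + 0.79·0.69 + 0.65·0.1
      = 0.0924 + 0.5451 + 0.065 = 0.7025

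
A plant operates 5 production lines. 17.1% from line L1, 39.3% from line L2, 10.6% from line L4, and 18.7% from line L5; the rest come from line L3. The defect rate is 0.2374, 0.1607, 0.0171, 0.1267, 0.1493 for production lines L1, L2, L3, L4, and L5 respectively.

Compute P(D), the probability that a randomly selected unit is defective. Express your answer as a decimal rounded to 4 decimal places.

P(D) ≈ 0.1475

P(L3) = 1 − (0.171 + 0.393 + 0.106 + 0.187) = 0.143.
Using total probability over the partition,
P(D) = P(D|L1)·P(L1) + P(D|L2)·P(L2) + P(D|L3)·P(L3) + P(D|L4)·P(L4) + P(D|L5)·P(L5)
      = 0.2374·0.171 + 0.1607·0.393 + 0.0171·0.143 + 0.1267·0.106 + 0.1493·0.187
      = 0.0405954 + 0.0631551 + 0.0024453 + 0.0134302 + 0.0279191 = 0.1475451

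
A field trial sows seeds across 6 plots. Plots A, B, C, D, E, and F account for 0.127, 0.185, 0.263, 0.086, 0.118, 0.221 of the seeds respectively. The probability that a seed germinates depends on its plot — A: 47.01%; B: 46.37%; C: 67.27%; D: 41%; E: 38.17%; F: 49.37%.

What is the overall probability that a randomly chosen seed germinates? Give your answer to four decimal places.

P(G) ≈ 0.5118

P(G) = P(G|A)·P(A) + P(G|B)·P(B) + P(G|C)·P(C) + P(G|D)·P(D) + P(G|E)·P(E) + P(G|F)·P(F)
      = 0.4701·0.127 + 0.4637·0.185 + 0.6727·0.263 + 0.41·0.086 + 0.3817·0.118 + 0.4937·0.221
      = 0.0597027 + 0.0857845 + 0.1769201 + 0.03526 + 0.0450406 + 0.1091077 = 0.5118156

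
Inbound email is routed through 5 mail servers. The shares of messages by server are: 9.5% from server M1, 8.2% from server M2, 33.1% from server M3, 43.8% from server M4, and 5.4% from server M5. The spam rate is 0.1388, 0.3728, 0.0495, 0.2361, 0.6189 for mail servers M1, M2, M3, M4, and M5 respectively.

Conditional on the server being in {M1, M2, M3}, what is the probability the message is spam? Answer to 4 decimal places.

P(S|J) ≈ 0.1184

Let J = {M1, M2, M3}.
P(J) = 0.095 + 0.082 + 0.331 = 0.508.
P(S ∩ J) = 0.1388·0.095 + 0.3728·0.082 + 0.0495·0.331 = 0.013186 + 0.0305696 + 0.0163845 = 0.0601401.
P(S | J) = 0.0601401 / 0.508 = 0.118386…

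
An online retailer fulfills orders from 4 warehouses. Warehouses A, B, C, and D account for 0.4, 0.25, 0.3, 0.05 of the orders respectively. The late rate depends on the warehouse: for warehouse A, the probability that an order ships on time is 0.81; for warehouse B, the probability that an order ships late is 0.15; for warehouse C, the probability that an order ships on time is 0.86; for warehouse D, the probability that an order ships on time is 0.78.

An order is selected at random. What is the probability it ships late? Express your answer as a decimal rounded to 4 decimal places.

P(L) ≈ 0.1665

P(L|A) = 1 − 0.81 = 0.19.
P(L|C) = 1 − 0.86 = 0.14.
P(L|D) = 1 − 0.78 = 0.22.
P(L) = P(L|A)·P(A) + P(L|B)·P(B) + P(L|C)·P(C) + P(L|D)·P(D)
      = 0.19·0.4 + 0.15·0.25 + 0.14·0.3 + 0.22·0.05
      = 0.076 + 0.0375 + 0.042 + 0.011 = 0.1665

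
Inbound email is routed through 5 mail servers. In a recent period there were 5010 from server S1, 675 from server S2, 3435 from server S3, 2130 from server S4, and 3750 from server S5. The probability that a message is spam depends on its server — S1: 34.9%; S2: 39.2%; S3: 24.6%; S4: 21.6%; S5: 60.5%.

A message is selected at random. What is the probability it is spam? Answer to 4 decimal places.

Total: 5010 + 675 + 3435 + 2130 + 3750 = 15000.
P(S1) = 5010/15000 = 0.334. P(S2) = 675/15000 = 0.045. P(S3) = 3435/15000 = 0.229. P(S4) = 2130/15000 = 0.142. P(S5) = 3750/15000 = 0.25.
By the law of total probability,
P(S) = P(S|S1)·P(S1) + P(S|S2)·P(S2) + P(S|S3)·P(S3) + P(S|S4)·P(S4) + P(S|S5)·P(S5)
      = 0.349·0.334 + 0.392·0.045 + 0.246·0.229 + 0.216·0.142 + 0.605·0.25
      = 0.116566 + 0.01764 + 0.056334 + 0.030672 + 0.15125 = 0.372462

P(S) ≈ 0.3725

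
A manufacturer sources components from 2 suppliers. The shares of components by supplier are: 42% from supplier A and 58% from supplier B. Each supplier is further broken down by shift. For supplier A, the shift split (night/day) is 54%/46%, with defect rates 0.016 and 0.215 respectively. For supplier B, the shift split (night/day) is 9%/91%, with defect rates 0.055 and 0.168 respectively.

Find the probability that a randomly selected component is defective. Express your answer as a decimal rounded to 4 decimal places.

P(D|A) = 0.54·0.016 + 0.46·0.215 = 0.00864 + 0.0989 = 0.10754
P(D|B) = 0.09·0.055 + 0.91·0.168 = 0.00495 + 0.15288 = 0.15783
By total probability over the outer partition,
P(D) = 0.42·0.10754 + 0.58·0.15783
      = 0.0451668 + 0.0915414 = 0.1367082

P(D) ≈ 0.1367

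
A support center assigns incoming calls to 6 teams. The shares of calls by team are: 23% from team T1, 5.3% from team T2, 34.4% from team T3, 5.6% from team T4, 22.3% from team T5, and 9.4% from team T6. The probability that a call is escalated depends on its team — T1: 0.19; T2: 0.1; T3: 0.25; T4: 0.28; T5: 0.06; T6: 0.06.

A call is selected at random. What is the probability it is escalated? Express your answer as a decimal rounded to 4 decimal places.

P(E) ≈ 0.1697

P(E) = P(E|T1)·P(T1) + P(E|T2)·P(T2) + P(E|T3)·P(T3) + P(E|T4)·P(T4) + P(E|T5)·P(T5) + P(E|T6)·P(T6)
      = 0.19·0.23 + 0.1·0.053 + 0.25·0.344 + 0.28·0.056 + 0.06·0.223 + 0.06·0.094
      = 0.0437 + 0.0053 + 0.086 + 0.01568 + 0.01338 + 0.00564 = 0.1697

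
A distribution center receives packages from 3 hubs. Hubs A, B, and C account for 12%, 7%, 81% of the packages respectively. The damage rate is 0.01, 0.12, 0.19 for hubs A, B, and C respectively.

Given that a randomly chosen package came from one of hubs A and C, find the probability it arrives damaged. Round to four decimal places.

0.1668

Let S = {A, C}.
P(S) = 0.12 + 0.81 = 0.93.
P(D ∩ S) = 0.01·0.12 + 0.19·0.81 = 0.0012 + 0.1539 = 0.1551.
P(D | S) = 0.1551 / 0.93 = 0.166774…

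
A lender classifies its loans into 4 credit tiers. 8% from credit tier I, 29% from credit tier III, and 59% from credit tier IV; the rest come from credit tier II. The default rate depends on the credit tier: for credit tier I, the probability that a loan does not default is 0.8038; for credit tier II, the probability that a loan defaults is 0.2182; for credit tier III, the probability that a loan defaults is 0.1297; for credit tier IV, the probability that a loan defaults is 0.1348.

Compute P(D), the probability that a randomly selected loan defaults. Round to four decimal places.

P(D) ≈ 0.1416

P(II) = 1 − (0.08 + 0.29 + 0.59) = 0.04.
P(D|I) = 1 − 0.8038 = 0.1962.
Using total probability over the partition,
P(D) = P(D|I)·P(I) + P(D|II)·P(II) + P(D|III)·P(III) + P(D|IV)·P(IV)
      = 0.1962·0.08 + 0.2182·0.04 + 0.1297·0.29 + 0.1348·0.59
      = 0.015696 + 0.008728 + 0.037613 + 0.079532 = 0.141569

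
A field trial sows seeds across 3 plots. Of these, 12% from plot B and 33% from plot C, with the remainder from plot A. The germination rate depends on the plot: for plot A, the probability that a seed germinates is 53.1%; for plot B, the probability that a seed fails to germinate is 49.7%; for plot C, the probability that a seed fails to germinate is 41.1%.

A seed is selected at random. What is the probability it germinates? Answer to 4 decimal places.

P(G) ≈ 0.5468

P(A) = 1 − (0.12 + 0.33) = 0.55.
P(G|B) = 1 − 0.497 = 0.503.
P(G|C) = 1 − 0.411 = 0.589.
Using total probability over the partition,
P(G) = P(G|A)·P(A) + P(G|B)·P(B) + P(G|C)·P(C)
      = 0.531·0.55 + 0.503·0.12 + 0.589·0.33
      = 0.29205 + 0.06036 + 0.19437 = 0.54678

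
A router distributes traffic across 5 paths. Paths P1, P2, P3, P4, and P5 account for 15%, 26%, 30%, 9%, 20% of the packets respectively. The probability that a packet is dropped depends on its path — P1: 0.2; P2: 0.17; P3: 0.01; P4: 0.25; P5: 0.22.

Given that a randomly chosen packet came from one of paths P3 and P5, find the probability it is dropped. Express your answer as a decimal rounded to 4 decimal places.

P(L|S) ≈ 0.0940

Let S = {P3, P5}.
P(S) = 0.3 + 0.2 = 0.5.
P(L ∩ S) = 0.01·0.3 + 0.22·0.2 = 0.003 + 0.044 = 0.047.
P(L | S) = 0.047 / 0.5 = 0.094000…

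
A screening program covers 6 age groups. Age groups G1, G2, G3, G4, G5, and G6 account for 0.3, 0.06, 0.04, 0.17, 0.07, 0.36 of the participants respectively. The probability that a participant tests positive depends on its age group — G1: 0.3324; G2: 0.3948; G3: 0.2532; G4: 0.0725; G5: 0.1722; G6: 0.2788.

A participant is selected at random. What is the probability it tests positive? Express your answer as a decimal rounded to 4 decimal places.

0.2583

P(T) = P(T|G1)·P(G1) + P(T|G2)·P(G2) + P(T|G3)·P(G3) + P(T|G4)·P(G4) + P(T|G5)·P(G5) + P(T|G6)·P(G6)
      = 0.3324·0.3 + 0.3948·0.06 + 0.2532·0.04 + 0.0725·0.17 + 0.1722·0.07 + 0.2788·0.36
      = 0.09972 + 0.023688 + 0.010128 + 0.012325 + 0.012054 + 0.100368 = 0.258283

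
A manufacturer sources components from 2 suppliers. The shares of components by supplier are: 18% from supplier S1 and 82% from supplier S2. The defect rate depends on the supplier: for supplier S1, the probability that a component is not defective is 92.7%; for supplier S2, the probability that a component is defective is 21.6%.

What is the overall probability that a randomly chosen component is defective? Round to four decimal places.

P(D|S1) = 1 − 0.927 = 0.073.
By the law of total probability,
P(D) = P(D|S1)·P(S1) + P(D|S2)·P(S2)
      = 0.073·0.18 + 0.216·0.82
      = 0.01314 + 0.17712 = 0.19026

0.1903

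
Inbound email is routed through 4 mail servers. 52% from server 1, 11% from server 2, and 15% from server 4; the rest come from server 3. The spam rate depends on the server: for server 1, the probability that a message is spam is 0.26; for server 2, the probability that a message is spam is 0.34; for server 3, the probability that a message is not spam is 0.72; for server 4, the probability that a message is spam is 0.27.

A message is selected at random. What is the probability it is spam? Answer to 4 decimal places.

P(3) = 1 − (0.52 + 0.11 + 0.15) = 0.22.
P(S|3) = 1 − 0.72 = 0.28.
P(S) = P(S|1)·P(1) + P(S|2)·P(2) + P(S|3)·P(3) + P(S|4)·P(4)
      = 0.26·0.52 + 0.34·0.11 + 0.28·0.22 + 0.27·0.15
      = 0.1352 + 0.0374 + 0.0616 + 0.0405 = 0.2747

P(S) ≈ 0.2747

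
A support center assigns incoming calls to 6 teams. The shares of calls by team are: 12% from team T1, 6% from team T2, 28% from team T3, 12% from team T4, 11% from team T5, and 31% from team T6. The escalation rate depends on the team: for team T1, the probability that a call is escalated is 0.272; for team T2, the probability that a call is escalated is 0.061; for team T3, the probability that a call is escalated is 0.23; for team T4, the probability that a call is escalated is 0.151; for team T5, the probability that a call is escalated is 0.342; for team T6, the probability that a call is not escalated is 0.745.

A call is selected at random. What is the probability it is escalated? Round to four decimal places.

P(E|T6) = 1 − 0.745 = 0.255.
P(E) = P(E|T1)·P(T1) + P(E|T2)·P(T2) + P(E|T3)·P(T3) + P(E|T4)·P(T4) + P(E|T5)·P(T5) + P(E|T6)·P(T6)
      = 0.272·0.12 + 0.061·0.06 + 0.23·0.28 + 0.151·0.12 + 0.342·0.11 + 0.255·0.31
      = 0.03264 + 0.00366 + 0.0644 + 0.01812 + 0.03762 + 0.07905 = 0.23549

P(E) ≈ 0.2355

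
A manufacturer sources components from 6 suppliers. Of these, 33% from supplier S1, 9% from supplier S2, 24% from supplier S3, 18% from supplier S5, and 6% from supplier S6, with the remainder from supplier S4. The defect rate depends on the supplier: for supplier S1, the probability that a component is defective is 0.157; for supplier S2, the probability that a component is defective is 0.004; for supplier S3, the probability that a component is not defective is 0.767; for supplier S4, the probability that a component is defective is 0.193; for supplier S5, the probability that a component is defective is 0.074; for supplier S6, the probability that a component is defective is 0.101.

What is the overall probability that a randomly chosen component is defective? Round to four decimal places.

P(D) ≈ 0.1468

P(S4) = 1 − (0.33 + 0.09 + 0.24 + 0.18 + 0.06) = 0.1.
P(D|S3) = 1 − 0.767 = 0.233.
P(D) = P(D|S1)·P(S1) + P(D|S2)·P(S2) + P(D|S3)·P(S3) + P(D|S4)·P(S4) + P(D|S5)·P(S5) + P(D|S6)·P(S6)
      = 0.157·0.33 + 0.004·0.09 + 0.233·0.24 + 0.193·0.1 + 0.074·0.18 + 0.101·0.06
      = 0.05181 + 0.00036 + 0.05592 + 0.0193 + 0.01332 + 0.00606 = 0.14677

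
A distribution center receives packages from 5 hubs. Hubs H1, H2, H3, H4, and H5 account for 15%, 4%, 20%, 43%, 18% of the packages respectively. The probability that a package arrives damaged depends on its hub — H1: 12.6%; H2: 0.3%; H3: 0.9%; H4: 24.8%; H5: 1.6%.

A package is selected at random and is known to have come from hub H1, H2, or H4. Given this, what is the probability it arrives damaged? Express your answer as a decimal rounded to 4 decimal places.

P(D|S) ≈ 0.2027

Let S = {H1, H2, H4}.
P(S) = 0.15 + 0.04 + 0.43 = 0.62.
P(D ∩ S) = 0.126·0.15 + 0.003·0.04 + 0.248·0.43 = 0.0189 + 0.00012 + 0.10664 = 0.12566.
P(D | S) = 0.12566 / 0.62 = 0.202677…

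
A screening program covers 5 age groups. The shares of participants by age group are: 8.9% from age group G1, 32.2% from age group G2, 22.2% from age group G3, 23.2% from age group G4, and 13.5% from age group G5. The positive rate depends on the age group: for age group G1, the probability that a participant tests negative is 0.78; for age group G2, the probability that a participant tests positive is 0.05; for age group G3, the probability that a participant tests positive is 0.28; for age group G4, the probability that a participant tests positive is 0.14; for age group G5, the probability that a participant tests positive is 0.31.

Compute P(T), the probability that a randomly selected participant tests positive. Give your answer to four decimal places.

P(T) ≈ 0.1722

P(T|G1) = 1 − 0.78 = 0.22.
P(T) = P(T|G1)·P(G1) + P(T|G2)·P(G2) + P(T|G3)·P(G3) + P(T|G4)·P(G4) + P(T|G5)·P(G5)
      = 0.22·0.089 + 0.05·0.322 + 0.28·0.222 + 0.14·0.232 + 0.31·0.135
      = 0.01958 + 0.0161 + 0.06216 + 0.03248 + 0.04185 = 0.17217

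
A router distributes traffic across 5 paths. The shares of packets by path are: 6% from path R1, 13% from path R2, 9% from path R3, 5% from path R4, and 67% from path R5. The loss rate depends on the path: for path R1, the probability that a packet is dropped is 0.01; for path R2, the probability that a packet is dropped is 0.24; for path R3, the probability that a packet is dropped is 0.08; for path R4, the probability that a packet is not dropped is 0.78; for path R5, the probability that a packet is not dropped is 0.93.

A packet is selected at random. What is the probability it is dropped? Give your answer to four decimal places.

P(L|R4) = 1 − 0.78 = 0.22.
P(L|R5) = 1 − 0.93 = 0.07.
P(L) = P(L|R1)·P(R1) + P(L|R2)·P(R2) + P(L|R3)·P(R3) + P(L|R4)·P(R4) + P(L|R5)·P(R5)
      = 0.01·0.06 + 0.24·0.13 + 0.08·0.09 + 0.22·0.05 + 0.07·0.67
      = 0.0006 + 0.0312 + 0.0072 + 0.011 + 0.0469 = 0.0969

P(L) ≈ 0.0969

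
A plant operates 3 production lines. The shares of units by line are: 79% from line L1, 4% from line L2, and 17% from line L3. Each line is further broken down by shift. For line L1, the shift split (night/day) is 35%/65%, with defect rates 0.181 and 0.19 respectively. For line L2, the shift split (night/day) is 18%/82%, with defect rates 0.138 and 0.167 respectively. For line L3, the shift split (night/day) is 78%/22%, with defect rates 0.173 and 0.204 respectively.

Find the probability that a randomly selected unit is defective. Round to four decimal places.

P(D|L1) = 0.35·0.181 + 0.65·0.19 = 0.06335 + 0.1235 = 0.18685
P(D|L2) = 0.18·0.138 + 0.82·0.167 = 0.02484 + 0.13694 = 0.16178
P(D|L3) = 0.78·0.173 + 0.22·0.204 = 0.13494 + 0.04488 = 0.17982
Then overall,
P(D) = 0.79·0.18685 + 0.04·0.16178 + 0.17·0.17982
      = 0.1476115 + 0.0064712 + 0.0305694 = 0.1846521

P(D) ≈ 0.1847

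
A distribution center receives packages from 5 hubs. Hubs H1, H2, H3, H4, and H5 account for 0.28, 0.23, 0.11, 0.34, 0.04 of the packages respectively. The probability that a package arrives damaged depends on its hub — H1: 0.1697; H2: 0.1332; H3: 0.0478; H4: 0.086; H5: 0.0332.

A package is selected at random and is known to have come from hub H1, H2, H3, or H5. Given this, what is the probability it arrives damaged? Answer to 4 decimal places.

Let S = {H1, H2, H3, H5}.
P(S) = 0.28 + 0.23 + 0.11 + 0.04 = 0.66.
P(D ∩ S) = 0.1697·0.28 + 0.1332·0.23 + 0.0478·0.11 + 0.0332·0.04 = 0.047516 + 0.030636 + 0.005258 + 0.001328 = 0.084738.
P(D | S) = 0.084738 / 0.66 = 0.128391…

0.1284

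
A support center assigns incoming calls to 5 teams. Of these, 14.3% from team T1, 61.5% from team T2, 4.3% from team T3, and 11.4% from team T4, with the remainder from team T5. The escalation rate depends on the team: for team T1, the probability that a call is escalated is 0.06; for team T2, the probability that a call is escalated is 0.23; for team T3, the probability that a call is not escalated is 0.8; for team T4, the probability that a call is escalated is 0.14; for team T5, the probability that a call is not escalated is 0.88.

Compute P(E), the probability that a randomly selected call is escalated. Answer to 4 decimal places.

0.1848

P(T5) = 1 − (0.143 + 0.615 + 0.043 + 0.114) = 0.085.
P(E|T3) = 1 − 0.8 = 0.2.
P(E|T5) = 1 − 0.88 = 0.12.
Summing over the partition,
P(E) = P(E|T1)·P(T1) + P(E|T2)·P(T2) + P(E|T3)·P(T3) + P(E|T4)·P(T4) + P(E|T5)·P(T5)
      = 0.06·0.143 + 0.23·0.615 + 0.2·0.043 + 0.14·0.114 + 0.12·0.085
      = 0.00858 + 0.14145 + 0.0086 + 0.01596 + 0.0102 = 0.18479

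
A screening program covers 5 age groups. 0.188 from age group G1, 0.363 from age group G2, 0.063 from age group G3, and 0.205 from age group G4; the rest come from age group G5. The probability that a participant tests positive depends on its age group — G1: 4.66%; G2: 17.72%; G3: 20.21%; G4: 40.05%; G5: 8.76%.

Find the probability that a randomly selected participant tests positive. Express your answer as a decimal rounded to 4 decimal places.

P(G5) = 1 − (0.188 + 0.363 + 0.063 + 0.205) = 0.181.
P(T) = P(T|G1)·P(G1) + P(T|G2)·P(G2) + P(T|G3)·P(G3) + P(T|G4)·P(G4) + P(T|G5)·P(G5)
      = 0.0466·0.188 + 0.1772·0.363 + 0.2021·0.063 + 0.4005·0.205 + 0.0876·0.181
      = 0.0087608 + 0.0643236 + 0.0127323 + 0.0821025 + 0.0158556 = 0.1837748

P(T) ≈ 0.1838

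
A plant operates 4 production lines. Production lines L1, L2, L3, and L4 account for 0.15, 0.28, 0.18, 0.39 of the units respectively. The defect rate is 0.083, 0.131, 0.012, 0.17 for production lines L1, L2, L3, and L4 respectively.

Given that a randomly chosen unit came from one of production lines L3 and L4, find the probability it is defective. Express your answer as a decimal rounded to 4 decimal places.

P(D|S) ≈ 0.1201

Let S = {L3, L4}.
P(S) = 0.18 + 0.39 = 0.57.
P(D ∩ S) = 0.012·0.18 + 0.17·0.39 = 0.00216 + 0.0663 = 0.06846.
P(D | S) = 0.06846 / 0.57 = 0.120105…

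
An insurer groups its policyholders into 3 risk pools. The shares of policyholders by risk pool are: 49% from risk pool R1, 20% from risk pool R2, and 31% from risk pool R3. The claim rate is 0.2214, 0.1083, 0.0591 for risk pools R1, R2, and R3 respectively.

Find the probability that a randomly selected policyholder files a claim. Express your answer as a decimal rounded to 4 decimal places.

Using total probability over the partition,
P(C) = P(C|R1)·P(R1) + P(C|R2)·P(R2) + P(C|R3)·P(R3)
      = 0.2214·0.49 + 0.1083·0.2 + 0.0591·0.31
      = 0.108486 + 0.02166 + 0.018321 = 0.148467

0.1485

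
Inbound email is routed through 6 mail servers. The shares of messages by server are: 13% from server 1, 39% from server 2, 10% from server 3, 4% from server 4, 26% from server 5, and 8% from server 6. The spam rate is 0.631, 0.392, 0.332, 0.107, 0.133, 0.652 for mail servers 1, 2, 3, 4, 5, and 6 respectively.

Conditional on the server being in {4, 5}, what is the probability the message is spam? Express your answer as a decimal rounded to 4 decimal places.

0.1295

Let J = {4, 5}.
P(J) = 0.04 + 0.26 = 0.3.
P(S ∩ J) = 0.107·0.04 + 0.133·0.26 = 0.00428 + 0.03458 = 0.03886.
P(S | J) = 0.03886 / 0.3 = 0.129533…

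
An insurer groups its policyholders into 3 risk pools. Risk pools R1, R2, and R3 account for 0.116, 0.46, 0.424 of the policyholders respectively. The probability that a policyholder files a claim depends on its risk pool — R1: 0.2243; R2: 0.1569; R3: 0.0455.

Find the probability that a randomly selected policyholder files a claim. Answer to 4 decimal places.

Summing over the partition,
P(C) = P(C|R1)·P(R1) + P(C|R2)·P(R2) + P(C|R3)·P(R3)
      = 0.2243·0.116 + 0.1569·0.46 + 0.0455·0.424
      = 0.0260188 + 0.072174 + 0.019292 = 0.1174848

P(C) ≈ 0.1175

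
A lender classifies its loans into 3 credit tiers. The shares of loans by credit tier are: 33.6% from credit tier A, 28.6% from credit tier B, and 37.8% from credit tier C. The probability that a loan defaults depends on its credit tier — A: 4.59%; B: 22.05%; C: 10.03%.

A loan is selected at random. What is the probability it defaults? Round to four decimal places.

By the law of total probability,
P(D) = P(D|A)·P(A) + P(D|B)·P(B) + P(D|C)·P(C)
      = 0.0459·0.336 + 0.2205·0.286 + 0.1003·0.378
      = 0.0154224 + 0.063063 + 0.0379134 = 0.1163988

0.1164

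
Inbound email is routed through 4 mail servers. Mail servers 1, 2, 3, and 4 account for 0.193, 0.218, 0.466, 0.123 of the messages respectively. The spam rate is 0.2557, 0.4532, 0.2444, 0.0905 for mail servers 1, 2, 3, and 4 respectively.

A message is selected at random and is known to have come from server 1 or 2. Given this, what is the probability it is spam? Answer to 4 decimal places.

Let J = {1, 2}.
P(J) = 0.193 + 0.218 = 0.411.
P(S ∩ J) = 0.2557·0.193 + 0.4532·0.218 = 0.0493501 + 0.0987976 = 0.1481477.
P(S | J) = 0.1481477 / 0.411 = 0.360457…

0.3605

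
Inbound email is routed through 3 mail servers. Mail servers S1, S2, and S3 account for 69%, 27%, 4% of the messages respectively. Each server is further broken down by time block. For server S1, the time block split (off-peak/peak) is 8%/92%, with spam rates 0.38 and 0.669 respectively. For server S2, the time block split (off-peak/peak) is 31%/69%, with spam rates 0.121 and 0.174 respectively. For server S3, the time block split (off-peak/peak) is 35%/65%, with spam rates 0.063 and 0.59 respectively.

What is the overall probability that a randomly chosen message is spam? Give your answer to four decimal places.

P(S) ≈ 0.5044

P(S|S1) = 0.08·0.38 + 0.92·0.669 = 0.0304 + 0.61548 = 0.64588
P(S|S2) = 0.31·0.121 + 0.69·0.174 = 0.03751 + 0.12006 = 0.15757
P(S|S3) = 0.35·0.063 + 0.65·0.59 = 0.02205 + 0.3835 = 0.40555
By total probability over the outer partition,
P(S) = 0.69·0.64588 + 0.27·0.15757 + 0.04·0.40555
      = 0.4456572 + 0.0425439 + 0.016222 = 0.5044231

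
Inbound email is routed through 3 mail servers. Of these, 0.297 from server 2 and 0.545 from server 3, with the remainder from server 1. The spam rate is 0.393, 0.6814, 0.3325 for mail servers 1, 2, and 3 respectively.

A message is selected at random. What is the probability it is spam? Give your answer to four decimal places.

0.4457

P(1) = 1 − (0.297 + 0.545) = 0.158.
P(S) = P(S|1)·P(1) + P(S|2)·P(2) + P(S|3)·P(3)
      = 0.393·0.158 + 0.6814·0.297 + 0.3325·0.545
      = 0.062094 + 0.2023758 + 0.1812125 = 0.4456823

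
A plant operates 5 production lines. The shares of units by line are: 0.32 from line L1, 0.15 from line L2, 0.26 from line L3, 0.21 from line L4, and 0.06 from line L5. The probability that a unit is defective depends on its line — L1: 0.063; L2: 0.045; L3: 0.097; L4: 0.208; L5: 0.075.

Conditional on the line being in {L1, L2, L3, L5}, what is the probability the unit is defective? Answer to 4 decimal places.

P(D|S) ≈ 0.0717

Let S = {L1, L2, L3, L5}.
P(S) = 0.32 + 0.15 + 0.26 + 0.06 = 0.79.
P(D ∩ S) = 0.063·0.32 + 0.045·0.15 + 0.097·0.26 + 0.075·0.06 = 0.02016 + 0.00675 + 0.02522 + 0.0045 = 0.05663.
P(D | S) = 0.05663 / 0.79 = 0.071684…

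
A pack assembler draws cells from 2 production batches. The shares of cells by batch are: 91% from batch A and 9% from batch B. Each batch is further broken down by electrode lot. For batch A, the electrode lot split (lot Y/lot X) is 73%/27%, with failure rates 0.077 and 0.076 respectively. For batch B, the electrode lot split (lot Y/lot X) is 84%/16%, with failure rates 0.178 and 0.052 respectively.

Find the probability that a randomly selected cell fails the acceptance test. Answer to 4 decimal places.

0.0840

P(F|A) = 0.73·0.077 + 0.27·0.076 = 0.05621 + 0.02052 = 0.07673
P(F|B) = 0.84·0.178 + 0.16·0.052 = 0.14952 + 0.00832 = 0.15784
By total probability over the outer partition,
P(F) = 0.91·0.07673 + 0.09·0.15784
      = 0.0698243 + 0.0142056 = 0.0840299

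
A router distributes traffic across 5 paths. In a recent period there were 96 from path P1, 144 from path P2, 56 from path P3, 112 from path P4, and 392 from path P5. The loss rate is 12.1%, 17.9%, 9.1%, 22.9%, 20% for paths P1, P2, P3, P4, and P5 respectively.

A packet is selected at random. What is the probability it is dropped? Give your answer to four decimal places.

0.1832

Total: 96 + 144 + 56 + 112 + 392 = 800.
P(P1) = 96/800 = 0.12. P(P2) = 144/800 = 0.18. P(P3) = 56/800 = 0.07. P(P4) = 112/800 = 0.14. P(P5) = 392/800 = 0.49.
P(L) = P(L|P1)·P(P1) + P(L|P2)·P(P2) + P(L|P3)·P(P3) + P(L|P4)·P(P4) + P(L|P5)·P(P5)
      = 0.121·0.12 + 0.179·0.18 + 0.091·0.07 + 0.229·0.14 + 0.2·0.49
      = 0.01452 + 0.03222 + 0.00637 + 0.03206 + 0.098 = 0.18317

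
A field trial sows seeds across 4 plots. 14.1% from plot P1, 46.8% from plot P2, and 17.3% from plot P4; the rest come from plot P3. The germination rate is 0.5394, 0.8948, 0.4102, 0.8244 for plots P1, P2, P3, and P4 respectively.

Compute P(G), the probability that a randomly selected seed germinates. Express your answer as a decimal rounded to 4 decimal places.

P(G) ≈ 0.7269

P(P3) = 1 − (0.141 + 0.468 + 0.173) = 0.218.
P(G) = P(G|P1)·P(P1) + P(G|P2)·P(P2) + P(G|P3)·P(P3) + P(G|P4)·P(P4)
      = 0.5394·0.141 + 0.8948·0.468 + 0.4102·0.218 + 0.8244·0.173
      = 0.0760554 + 0.4187664 + 0.0894236 + 0.1426212 = 0.7268666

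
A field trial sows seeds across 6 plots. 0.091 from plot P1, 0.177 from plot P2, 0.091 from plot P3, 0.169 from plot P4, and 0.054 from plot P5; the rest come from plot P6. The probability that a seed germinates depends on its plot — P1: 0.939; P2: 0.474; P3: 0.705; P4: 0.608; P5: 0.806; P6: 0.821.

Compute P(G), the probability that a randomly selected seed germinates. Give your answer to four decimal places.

P(P6) = 1 − (0.091 + 0.177 + 0.091 + 0.169 + 0.054) = 0.418.
Using total probability over the partition,
P(G) = P(G|P1)·P(P1) + P(G|P2)·P(P2) + P(G|P3)·P(P3) + P(G|P4)·P(P4) + P(G|P5)·P(P5) + P(G|P6)·P(P6)
      = 0.939·0.091 + 0.474·0.177 + 0.705·0.091 + 0.608·0.169 + 0.806·0.054 + 0.821·0.418
      = 0.085449 + 0.083898 + 0.064155 + 0.102752 + 0.043524 + 0.343178 = 0.722956

0.7230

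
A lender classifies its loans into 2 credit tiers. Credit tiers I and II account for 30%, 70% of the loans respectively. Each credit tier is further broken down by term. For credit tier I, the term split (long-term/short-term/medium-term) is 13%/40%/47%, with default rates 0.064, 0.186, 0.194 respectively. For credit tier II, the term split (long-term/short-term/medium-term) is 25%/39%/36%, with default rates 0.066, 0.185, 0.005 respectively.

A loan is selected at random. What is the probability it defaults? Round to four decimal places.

0.1155

P(D|I) = 0.13·0.064 + 0.4·0.186 + 0.47·0.194 = 0.00832 + 0.0744 + 0.09118 = 0.1739
P(D|II) = 0.25·0.066 + 0.39·0.185 + 0.36·0.005 = 0.0165 + 0.07215 + 0.0018 = 0.09045
By total probability over the outer partition,
P(D) = 0.3·0.1739 + 0.7·0.09045
      = 0.05217 + 0.063315 = 0.115485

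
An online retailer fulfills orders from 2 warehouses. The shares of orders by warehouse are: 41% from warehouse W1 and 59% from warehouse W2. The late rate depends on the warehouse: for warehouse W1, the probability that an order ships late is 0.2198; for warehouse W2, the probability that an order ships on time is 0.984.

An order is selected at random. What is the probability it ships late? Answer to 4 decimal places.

P(L|W2) = 1 − 0.984 = 0.016.
P(L) = P(L|W1)·P(W1) + P(L|W2)·P(W2)
      = 0.2198·0.41 + 0.016·0.59
      = 0.090118 + 0.00944 = 0.099558

P(L) ≈ 0.0996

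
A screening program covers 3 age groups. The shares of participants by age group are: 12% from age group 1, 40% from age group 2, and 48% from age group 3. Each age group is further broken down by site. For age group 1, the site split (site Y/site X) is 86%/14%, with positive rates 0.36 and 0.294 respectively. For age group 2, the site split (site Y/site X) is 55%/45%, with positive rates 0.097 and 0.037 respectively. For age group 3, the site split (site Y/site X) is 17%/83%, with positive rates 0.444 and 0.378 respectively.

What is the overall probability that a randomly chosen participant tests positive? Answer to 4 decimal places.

P(T) ≈ 0.2569

P(T|1) = 0.86·0.36 + 0.14·0.294 = 0.3096 + 0.04116 = 0.35076
P(T|2) = 0.55·0.097 + 0.45·0.037 = 0.05335 + 0.01665 = 0.07
P(T|3) = 0.17·0.444 + 0.83·0.378 = 0.07548 + 0.31374 = 0.38922
Then overall,
P(T) = 0.12·0.35076 + 0.4·0.07 + 0.48·0.38922
      = 0.0420912 + 0.028 + 0.1868256 = 0.2569168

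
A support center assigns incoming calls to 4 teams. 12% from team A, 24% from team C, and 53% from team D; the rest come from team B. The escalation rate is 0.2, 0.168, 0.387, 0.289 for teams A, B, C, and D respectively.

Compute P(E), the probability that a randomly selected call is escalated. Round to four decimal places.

P(B) = 1 − (0.12 + 0.24 + 0.53) = 0.11.
Summing over the partition,
P(E) = P(E|A)·P(A) + P(E|B)·P(B) + P(E|C)·P(C) + P(E|D)·P(D)
      = 0.2·0.12 + 0.168·0.11 + 0.387·0.24 + 0.289·0.53
      = 0.024 + 0.01848 + 0.09288 + 0.15317 = 0.28853

P(E) ≈ 0.2885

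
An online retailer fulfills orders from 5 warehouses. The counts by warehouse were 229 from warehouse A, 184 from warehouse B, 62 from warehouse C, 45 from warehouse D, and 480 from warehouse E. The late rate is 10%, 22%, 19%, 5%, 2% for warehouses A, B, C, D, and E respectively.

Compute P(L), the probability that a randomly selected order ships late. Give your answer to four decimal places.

0.0870

Total: 229 + 184 + 62 + 45 + 480 = 1000.
P(A) = 229/1000 = 0.229. P(B) = 184/1000 = 0.184. P(C) = 62/1000 = 0.062. P(D) = 45/1000 = 0.045. P(E) = 480/1000 = 0.48.
P(L) = P(L|A)·P(A) + P(L|B)·P(B) + P(L|C)·P(C) + P(L|D)·P(D) + P(L|E)·P(E)
      = 0.1·0.229 + 0.22·0.184 + 0.19·0.062 + 0.05·0.045 + 0.02·0.48
      = 0.0229 + 0.04048 + 0.01178 + 0.00225 + 0.0096 = 0.08701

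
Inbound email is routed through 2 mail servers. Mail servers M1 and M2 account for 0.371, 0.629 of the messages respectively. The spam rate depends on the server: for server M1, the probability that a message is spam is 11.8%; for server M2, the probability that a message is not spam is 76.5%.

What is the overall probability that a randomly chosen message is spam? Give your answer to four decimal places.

0.1916

P(S|M2) = 1 − 0.765 = 0.235.
P(S) = P(S|M1)·P(M1) + P(S|M2)·P(M2)
      = 0.118·0.371 + 0.235·0.629
      = 0.043778 + 0.147815 = 0.191593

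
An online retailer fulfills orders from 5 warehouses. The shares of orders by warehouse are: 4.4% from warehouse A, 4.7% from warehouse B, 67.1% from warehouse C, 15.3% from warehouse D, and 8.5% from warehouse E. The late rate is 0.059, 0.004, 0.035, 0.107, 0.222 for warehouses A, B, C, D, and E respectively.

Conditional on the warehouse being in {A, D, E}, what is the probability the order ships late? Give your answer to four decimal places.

Let S = {A, D, E}.
P(S) = 0.044 + 0.153 + 0.085 = 0.282.
P(L ∩ S) = 0.059·0.044 + 0.107·0.153 + 0.222·0.085 = 0.002596 + 0.016371 + 0.01887 = 0.037837.
P(L | S) = 0.037837 / 0.282 = 0.134174…

0.1342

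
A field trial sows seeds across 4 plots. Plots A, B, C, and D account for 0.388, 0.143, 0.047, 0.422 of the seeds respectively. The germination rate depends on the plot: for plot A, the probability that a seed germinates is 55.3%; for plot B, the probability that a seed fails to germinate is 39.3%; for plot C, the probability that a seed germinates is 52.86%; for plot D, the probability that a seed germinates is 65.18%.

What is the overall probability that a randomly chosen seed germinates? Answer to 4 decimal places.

P(G) ≈ 0.6013

P(G|B) = 1 − 0.393 = 0.607.
P(G) = P(G|A)·P(A) + P(G|B)·P(B) + P(G|C)·P(C) + P(G|D)·P(D)
      = 0.553·0.388 + 0.607·0.143 + 0.5286·0.047 + 0.6518·0.422
      = 0.214564 + 0.086801 + 0.0248442 + 0.2750596 = 0.6012688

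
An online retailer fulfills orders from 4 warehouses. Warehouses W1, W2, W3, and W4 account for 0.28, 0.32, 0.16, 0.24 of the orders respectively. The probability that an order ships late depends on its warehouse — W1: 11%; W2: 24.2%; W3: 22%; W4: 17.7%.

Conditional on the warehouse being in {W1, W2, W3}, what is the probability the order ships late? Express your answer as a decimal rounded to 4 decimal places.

Let S = {W1, W2, W3}.
P(S) = 0.28 + 0.32 + 0.16 = 0.76.
P(L ∩ S) = 0.11·0.28 + 0.242·0.32 + 0.22·0.16 = 0.0308 + 0.07744 + 0.0352 = 0.14344.
P(L | S) = 0.14344 / 0.76 = 0.188737…

0.1887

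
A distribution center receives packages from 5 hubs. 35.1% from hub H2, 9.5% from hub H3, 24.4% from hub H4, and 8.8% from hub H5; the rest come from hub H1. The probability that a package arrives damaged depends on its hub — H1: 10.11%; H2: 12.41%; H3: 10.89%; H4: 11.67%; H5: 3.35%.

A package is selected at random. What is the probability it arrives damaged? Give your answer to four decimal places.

P(D) ≈ 0.1078

P(H1) = 1 − (0.351 + 0.095 + 0.244 + 0.088) = 0.222.
P(D) = P(D|H1)·P(H1) + P(D|H2)·P(H2) + P(D|H3)·P(H3) + P(D|H4)·P(H4) + P(D|H5)·P(H5)
      = 0.1011·0.222 + 0.1241·0.351 + 0.1089·0.095 + 0.1167·0.244 + 0.0335·0.088
      = 0.0224442 + 0.0435591 + 0.0103455 + 0.0284748 + 0.002948 = 0.1077716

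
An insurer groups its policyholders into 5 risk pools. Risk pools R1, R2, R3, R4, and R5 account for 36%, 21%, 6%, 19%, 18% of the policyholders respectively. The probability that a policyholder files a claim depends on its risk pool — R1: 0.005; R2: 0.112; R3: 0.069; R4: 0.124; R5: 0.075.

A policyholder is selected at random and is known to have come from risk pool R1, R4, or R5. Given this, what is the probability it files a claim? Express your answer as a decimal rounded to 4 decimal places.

Let S = {R1, R4, R5}.
P(S) = 0.36 + 0.19 + 0.18 = 0.73.
P(C ∩ S) = 0.005·0.36 + 0.124·0.19 + 0.075·0.18 = 0.0018 + 0.02356 + 0.0135 = 0.03886.
P(C | S) = 0.03886 / 0.73 = 0.053233…

P(C|S) ≈ 0.0532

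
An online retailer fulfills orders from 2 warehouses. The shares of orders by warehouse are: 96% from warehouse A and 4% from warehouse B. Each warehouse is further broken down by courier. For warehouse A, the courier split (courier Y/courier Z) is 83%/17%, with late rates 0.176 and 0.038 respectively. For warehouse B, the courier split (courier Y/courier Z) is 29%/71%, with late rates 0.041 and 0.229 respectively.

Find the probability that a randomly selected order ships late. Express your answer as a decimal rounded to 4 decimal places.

P(L|A) = 0.83·0.176 + 0.17·0.038 = 0.14608 + 0.00646 = 0.15254
P(L|B) = 0.29·0.041 + 0.71·0.229 = 0.01189 + 0.16259 = 0.17448
By total probability over the outer partition,
P(L) = 0.96·0.15254 + 0.04·0.17448
      = 0.1464384 + 0.0069792 = 0.1534176

0.1534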